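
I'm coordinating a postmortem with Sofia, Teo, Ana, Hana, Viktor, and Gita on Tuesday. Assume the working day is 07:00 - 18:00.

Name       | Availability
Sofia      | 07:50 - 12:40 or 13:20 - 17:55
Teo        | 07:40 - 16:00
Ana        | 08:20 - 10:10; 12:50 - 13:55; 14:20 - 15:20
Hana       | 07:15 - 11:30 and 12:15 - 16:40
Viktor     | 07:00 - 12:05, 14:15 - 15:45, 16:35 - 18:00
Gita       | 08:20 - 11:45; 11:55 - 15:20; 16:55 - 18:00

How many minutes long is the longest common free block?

110

Sofia ∩ Teo: 07:50-12:40, 13:20-16:00.
Sofia ∩ Teo ∩ Ana: 08:20-10:10, 13:20-13:55, 14:20-15:20.
Sofia ∩ Teo ∩ Ana ∩ Hana: 08:20-10:10, 13:20-13:55, 14:20-15:20.
Sofia ∩ Teo ∩ Ana ∩ Hana ∩ Viktor: 08:20-10:10, 14:20-15:20.
Sofia ∩ Teo ∩ Ana ∩ Hana ∩ Viktor ∩ Gita: 08:20-10:10, 14:20-15:20.
The longest is 08:20-10:10 at 110 minutes.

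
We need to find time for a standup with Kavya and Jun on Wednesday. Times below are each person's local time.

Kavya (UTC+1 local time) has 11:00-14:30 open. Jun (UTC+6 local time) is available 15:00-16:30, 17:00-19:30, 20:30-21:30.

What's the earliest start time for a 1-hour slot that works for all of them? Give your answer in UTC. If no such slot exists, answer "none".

Kavya in UTC: 10:00-13:30 (subtract 1h to convert from UTC+1).
Jun in UTC: 09:00-10:30, 11:00-13:30, 14:30-15:30 (subtract 6h to convert from UTC+6).
Kavya ∩ Jun: 10:00-10:30, 11:00-13:30.
The first common window of at least 60 minutes is 11:00-13:30, so the earliest start is 11:00.

11:00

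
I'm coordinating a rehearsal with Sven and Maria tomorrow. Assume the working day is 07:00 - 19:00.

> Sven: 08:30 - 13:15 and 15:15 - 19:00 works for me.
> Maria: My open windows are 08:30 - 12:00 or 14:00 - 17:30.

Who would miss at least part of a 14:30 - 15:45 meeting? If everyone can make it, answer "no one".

Sven

Sven: not fully free for 14:30-15:45. Maria: free for 14:30-15:45.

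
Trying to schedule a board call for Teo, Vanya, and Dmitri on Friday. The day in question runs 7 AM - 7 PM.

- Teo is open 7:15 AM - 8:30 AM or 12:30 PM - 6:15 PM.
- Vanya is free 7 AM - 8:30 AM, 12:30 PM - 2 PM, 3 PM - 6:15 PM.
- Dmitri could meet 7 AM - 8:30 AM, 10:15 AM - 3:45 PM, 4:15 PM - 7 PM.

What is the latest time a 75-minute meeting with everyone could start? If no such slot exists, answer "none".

17:00

Teo ∩ Vanya: 07:15-08:30, 12:30-14:00, 15:00-18:15.
Teo ∩ Vanya ∩ Dmitri: 07:15-08:30, 12:30-14:00, 15:00-15:45, 16:15-18:15.
Those are the intersection windows.
The last common window of at least 75 minutes is 16:15-18:15; a 75-minute meeting can start as late as 17:00 and still end by 18:15.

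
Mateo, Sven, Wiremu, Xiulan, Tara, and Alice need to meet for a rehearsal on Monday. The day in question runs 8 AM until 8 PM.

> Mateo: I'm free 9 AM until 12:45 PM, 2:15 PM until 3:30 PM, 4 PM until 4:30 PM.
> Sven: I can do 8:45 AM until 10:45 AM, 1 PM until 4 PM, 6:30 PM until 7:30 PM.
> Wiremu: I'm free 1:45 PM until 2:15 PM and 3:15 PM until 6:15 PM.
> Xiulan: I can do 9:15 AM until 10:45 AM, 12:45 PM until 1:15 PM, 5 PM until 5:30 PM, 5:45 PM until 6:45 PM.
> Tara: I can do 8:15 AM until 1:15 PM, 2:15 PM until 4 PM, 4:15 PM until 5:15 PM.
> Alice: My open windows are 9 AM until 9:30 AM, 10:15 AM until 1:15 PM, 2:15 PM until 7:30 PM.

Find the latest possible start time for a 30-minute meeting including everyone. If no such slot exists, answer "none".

none

Mateo ∩ Sven: 09:00-10:45, 14:15-15:30.
Mateo ∩ Sven ∩ Wiremu: 15:15-15:30.
Mateo ∩ Sven ∩ Wiremu ∩ Xiulan: ∅.
Mateo ∩ Sven ∩ Wiremu ∩ Xiulan ∩ Tara: ∅.
Mateo ∩ Sven ∩ Wiremu ∩ Xiulan ∩ Tara ∩ Alice: ∅.
There is no time when everyone is free.
No common window is at least 30 minutes long.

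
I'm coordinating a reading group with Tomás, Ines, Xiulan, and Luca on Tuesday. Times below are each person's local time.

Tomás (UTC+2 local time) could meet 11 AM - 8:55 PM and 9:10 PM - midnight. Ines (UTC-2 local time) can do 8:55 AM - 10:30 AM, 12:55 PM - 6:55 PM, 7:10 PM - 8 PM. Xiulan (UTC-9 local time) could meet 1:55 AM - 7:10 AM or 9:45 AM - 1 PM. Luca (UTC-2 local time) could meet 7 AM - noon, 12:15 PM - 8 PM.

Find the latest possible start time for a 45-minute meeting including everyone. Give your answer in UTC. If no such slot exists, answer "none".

Tomás in UTC: 09:00-18:55, 19:10-22:00 (subtract 2h to convert from UTC+2).
Ines in UTC: 10:55-12:30, 14:55-20:55, 21:10-22:00 (add 2h to convert from UTC-2).
Xiulan in UTC: 10:55-16:10, 18:45-22:00 (add 9h to convert from UTC-9).
Luca in UTC: 09:00-14:00, 14:15-22:00 (add 2h to convert from UTC-2).
Tomás ∩ Ines: 10:55-12:30, 14:55-18:55, 19:10-20:55, 21:10-22:00.
Tomás ∩ Ines ∩ Xiulan: 10:55-12:30, 14:55-16:10, 18:45-18:55, 19:10-20:55, 21:10-22:00.
Tomás ∩ Ines ∩ Xiulan ∩ Luca: 10:55-12:30, 14:55-16:10, 18:45-18:55, 19:10-20:55, 21:10-22:00.
The last common window of at least 45 minutes is 21:10-22:00; a 45-minute meeting can start as late as 21:15 and still end by 22:00.

21:15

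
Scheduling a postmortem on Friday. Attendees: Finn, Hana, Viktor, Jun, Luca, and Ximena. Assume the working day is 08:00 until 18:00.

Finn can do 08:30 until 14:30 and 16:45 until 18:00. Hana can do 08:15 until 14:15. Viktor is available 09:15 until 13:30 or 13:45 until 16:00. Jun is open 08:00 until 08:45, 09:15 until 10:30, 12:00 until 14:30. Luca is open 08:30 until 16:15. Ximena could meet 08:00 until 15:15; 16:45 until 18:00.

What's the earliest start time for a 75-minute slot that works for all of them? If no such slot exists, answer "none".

09:15

Finn ∩ Hana: 08:30-14:15.
Finn ∩ Hana ∩ Viktor: 09:15-13:30, 13:45-14:15.
Finn ∩ Hana ∩ Viktor ∩ Jun: 09:15-10:30, 12:00-13:30, 13:45-14:15.
Finn ∩ Hana ∩ Viktor ∩ Jun ∩ Luca: 09:15-10:30, 12:00-13:30, 13:45-14:15.
Finn ∩ Hana ∩ Viktor ∩ Jun ∩ Luca ∩ Ximena: 09:15-10:30, 12:00-13:30, 13:45-14:15.
The first common window of at least 75 minutes is 09:15-10:30, so the earliest start is 09:15.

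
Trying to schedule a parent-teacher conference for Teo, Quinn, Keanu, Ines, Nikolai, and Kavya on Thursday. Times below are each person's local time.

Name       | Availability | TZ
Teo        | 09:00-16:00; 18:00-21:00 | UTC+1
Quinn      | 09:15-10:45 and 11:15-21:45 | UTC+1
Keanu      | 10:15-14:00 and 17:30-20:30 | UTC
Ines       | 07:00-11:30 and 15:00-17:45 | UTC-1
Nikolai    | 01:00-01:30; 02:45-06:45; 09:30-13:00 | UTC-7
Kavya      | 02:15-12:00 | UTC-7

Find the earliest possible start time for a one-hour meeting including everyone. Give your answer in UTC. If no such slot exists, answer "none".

10:15

Teo in UTC: 08:00-15:00, 17:00-20:00 (subtract 1h to convert from UTC+1).
Quinn in UTC: 08:15-09:45, 10:15-20:45 (subtract 1h to convert from UTC+1).
Keanu in UTC: 10:15-14:00, 17:30-20:30.
Ines in UTC: 08:00-12:30, 16:00-18:45 (add 1h to convert from UTC-1).
Nikolai in UTC: 08:00-08:30, 09:45-13:45, 16:30-20:00 (add 7h to convert from UTC-7).
Kavya in UTC: 09:15-19:00 (add 7h to convert from UTC-7).
Teo ∩ Quinn: 08:15-09:45, 10:15-15:00, 17:00-20:00.
Teo ∩ Quinn ∩ Keanu: 10:15-14:00, 17:30-20:00.
Teo ∩ Quinn ∩ Keanu ∩ Ines: 10:15-12:30, 17:30-18:45.
Teo ∩ Quinn ∩ Keanu ∩ Ines ∩ Nikolai: 10:15-12:30, 17:30-18:45.
Teo ∩ Quinn ∩ Keanu ∩ Ines ∩ Nikolai ∩ Kavya: 10:15-12:30, 17:30-18:45.
The first common window of at least 60 minutes is 10:15-12:30, so the earliest start is 10:15.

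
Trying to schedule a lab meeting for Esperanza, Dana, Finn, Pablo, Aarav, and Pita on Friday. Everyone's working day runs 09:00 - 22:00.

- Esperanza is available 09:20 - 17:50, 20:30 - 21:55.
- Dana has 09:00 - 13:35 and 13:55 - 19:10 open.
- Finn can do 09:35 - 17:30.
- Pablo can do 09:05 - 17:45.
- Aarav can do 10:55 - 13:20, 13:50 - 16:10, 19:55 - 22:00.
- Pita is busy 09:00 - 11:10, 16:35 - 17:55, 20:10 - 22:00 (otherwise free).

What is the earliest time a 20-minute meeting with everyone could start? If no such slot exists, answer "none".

11:10

Esperanza free: 09:20-17:50, 20:30-21:55.
Dana free: 09:00-13:35, 13:55-19:10.
Finn free: 09:35-17:30.
Pablo free: 09:05-17:45.
Aarav free: 10:55-13:20, 13:50-16:10, 19:55-22:00.
Pita free: 11:10-16:35, 17:55-20:10 (invert busy blocks within the working day).
Esperanza ∩ Dana: 09:20-13:35, 13:55-17:50.
Esperanza ∩ Dana ∩ Finn: 09:35-13:35, 13:55-17:30.
Esperanza ∩ Dana ∩ Finn ∩ Pablo: 09:35-13:35, 13:55-17:30.
Esperanza ∩ Dana ∩ Finn ∩ Pablo ∩ Aarav: 10:55-13:20, 13:55-16:10.
Esperanza ∩ Dana ∩ Finn ∩ Pablo ∩ Aarav ∩ Pita: 11:10-13:20, 13:55-16:10.
So the common availability across everyone is 11:10-13:20, 13:55-16:10.
The first common window of at least 20 minutes is 11:10-13:20, so the earliest start is 11:10.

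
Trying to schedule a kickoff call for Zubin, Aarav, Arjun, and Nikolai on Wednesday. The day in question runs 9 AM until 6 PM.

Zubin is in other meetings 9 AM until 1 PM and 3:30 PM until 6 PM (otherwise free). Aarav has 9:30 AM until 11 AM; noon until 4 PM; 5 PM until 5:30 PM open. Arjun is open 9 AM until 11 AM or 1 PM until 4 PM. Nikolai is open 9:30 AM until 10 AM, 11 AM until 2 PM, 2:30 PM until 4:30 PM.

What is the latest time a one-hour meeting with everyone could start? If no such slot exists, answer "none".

14:30

Zubin free: 13:00-15:30 (invert busy blocks within the working day).
Aarav free: 09:30-11:00, 12:00-16:00, 17:00-17:30.
Arjun free: 09:00-11:00, 13:00-16:00.
Nikolai free: 09:30-10:00, 11:00-14:00, 14:30-16:30.
Zubin ∩ Aarav: 13:00-15:30.
Zubin ∩ Aarav ∩ Arjun: 13:00-15:30.
Zubin ∩ Aarav ∩ Arjun ∩ Nikolai: 13:00-14:00, 14:30-15:30.
The last common window of at least 60 minutes is 14:30-15:30; a 60-minute meeting can start as late as 14:30 and still end by 15:30.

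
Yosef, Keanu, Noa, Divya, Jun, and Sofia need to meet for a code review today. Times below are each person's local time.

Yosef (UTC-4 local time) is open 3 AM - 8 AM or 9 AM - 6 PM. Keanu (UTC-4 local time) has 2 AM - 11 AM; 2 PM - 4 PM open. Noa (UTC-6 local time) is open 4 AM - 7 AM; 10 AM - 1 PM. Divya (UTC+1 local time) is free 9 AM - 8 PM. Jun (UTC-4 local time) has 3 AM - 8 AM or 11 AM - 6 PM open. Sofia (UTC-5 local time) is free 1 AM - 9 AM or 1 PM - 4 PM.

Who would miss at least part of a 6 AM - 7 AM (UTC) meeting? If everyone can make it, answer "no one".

Yosef in UTC: 07:00-12:00, 13:00-22:00 (add 4h to convert from UTC-4).
Keanu in UTC: 06:00-15:00, 18:00-20:00 (add 4h to convert from UTC-4).
Noa in UTC: 10:00-13:00, 16:00-19:00 (add 6h to convert from UTC-6).
Divya in UTC: 08:00-19:00 (subtract 1h to convert from UTC+1).
Jun in UTC: 07:00-12:00, 15:00-22:00 (add 4h to convert from UTC-4).
Sofia in UTC: 06:00-14:00, 18:00-21:00 (add 5h to convert from UTC-5).
Yosef: not fully free for 06:00-07:00. Keanu: free for 06:00-07:00. Noa: not fully free for 06:00-07:00. Divya: not fully free for 06:00-07:00. Jun: not fully free for 06:00-07:00. Sofia: free for 06:00-07:00.

Divya, Jun, Noa, Yosef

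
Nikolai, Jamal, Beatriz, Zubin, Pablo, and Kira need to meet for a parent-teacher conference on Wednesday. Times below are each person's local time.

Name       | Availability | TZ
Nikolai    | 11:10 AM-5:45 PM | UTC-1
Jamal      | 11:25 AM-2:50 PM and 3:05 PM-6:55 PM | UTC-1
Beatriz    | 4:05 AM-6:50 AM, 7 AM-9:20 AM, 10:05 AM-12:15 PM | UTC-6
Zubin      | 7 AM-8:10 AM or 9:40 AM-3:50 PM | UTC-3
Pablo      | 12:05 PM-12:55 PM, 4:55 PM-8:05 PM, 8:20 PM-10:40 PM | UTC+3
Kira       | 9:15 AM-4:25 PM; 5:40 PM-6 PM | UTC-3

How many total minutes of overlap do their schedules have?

200

Nikolai in UTC: 12:10-18:45 (add 1h to convert from UTC-1).
Jamal in UTC: 12:25-15:50, 16:05-19:55 (add 1h to convert from UTC-1).
Beatriz in UTC: 10:05-12:50, 13:00-15:20, 16:05-18:15 (add 6h to convert from UTC-6).
Zubin in UTC: 10:00-11:10, 12:40-18:50 (add 3h to convert from UTC-3).
Pablo in UTC: 09:05-09:55, 13:55-17:05, 17:20-19:40 (subtract 3h to convert from UTC+3).
Kira in UTC: 12:15-19:25, 20:40-21:00 (add 3h to convert from UTC-3).
Nikolai ∩ Jamal: 12:25-15:50, 16:05-18:45.
Nikolai ∩ Jamal ∩ Beatriz: 12:25-12:50, 13:00-15:20, 16:05-18:15.
Nikolai ∩ Jamal ∩ Beatriz ∩ Zubin: 12:40-12:50, 13:00-15:20, 16:05-18:15.
Nikolai ∩ Jamal ∩ Beatriz ∩ Zubin ∩ Pablo: 13:55-15:20, 16:05-17:05, 17:20-18:15.
Nikolai ∩ Jamal ∩ Beatriz ∩ Zubin ∩ Pablo ∩ Kira: 13:55-15:20, 16:05-17:05, 17:20-18:15.
Those are the intersection windows.
Summing the common windows: 85 + 60 + 55 = 200 minutes.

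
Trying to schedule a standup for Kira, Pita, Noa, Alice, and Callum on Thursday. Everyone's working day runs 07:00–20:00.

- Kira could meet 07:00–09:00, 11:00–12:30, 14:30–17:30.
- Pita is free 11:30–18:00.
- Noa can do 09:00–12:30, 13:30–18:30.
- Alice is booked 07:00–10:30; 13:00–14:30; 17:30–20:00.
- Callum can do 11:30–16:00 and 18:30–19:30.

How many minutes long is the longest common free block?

90

Kira free: 07:00-09:00, 11:00-12:30, 14:30-17:30.
Pita free: 11:30-18:00.
Noa free: 09:00-12:30, 13:30-18:30.
Alice free: 10:30-13:00, 14:30-17:30 (invert busy blocks within the working day).
Callum free: 11:30-16:00, 18:30-19:30.
Kira ∩ Pita: 11:30-12:30, 14:30-17:30.
Kira ∩ Pita ∩ Noa: 11:30-12:30, 14:30-17:30.
Kira ∩ Pita ∩ Noa ∩ Alice: 11:30-12:30, 14:30-17:30.
Kira ∩ Pita ∩ Noa ∩ Alice ∩ Callum: 11:30-12:30, 14:30-16:00.
The longest is 14:30-16:00 at 90 minutes.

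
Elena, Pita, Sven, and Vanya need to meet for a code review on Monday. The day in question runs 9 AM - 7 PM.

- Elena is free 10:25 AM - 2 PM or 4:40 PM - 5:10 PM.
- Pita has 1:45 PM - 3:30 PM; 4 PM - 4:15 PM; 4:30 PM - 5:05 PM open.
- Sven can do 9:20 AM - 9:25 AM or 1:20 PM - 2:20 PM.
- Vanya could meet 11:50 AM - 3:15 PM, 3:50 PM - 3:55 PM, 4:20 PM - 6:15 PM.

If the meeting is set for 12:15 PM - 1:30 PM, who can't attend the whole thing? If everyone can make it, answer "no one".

Elena: free for 12:15-13:30. Pita: not fully free for 12:15-13:30. Sven: not fully free for 12:15-13:30. Vanya: free for 12:15-13:30.

Pita, Sven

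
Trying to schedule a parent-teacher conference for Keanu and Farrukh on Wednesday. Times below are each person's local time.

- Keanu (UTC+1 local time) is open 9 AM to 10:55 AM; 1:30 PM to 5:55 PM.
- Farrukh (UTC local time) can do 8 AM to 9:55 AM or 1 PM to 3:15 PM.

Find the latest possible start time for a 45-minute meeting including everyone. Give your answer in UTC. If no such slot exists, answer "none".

14:30

Keanu in UTC: 08:00-09:55, 12:30-16:55 (subtract 1h to convert from UTC+1).
Farrukh in UTC: 08:00-09:55, 13:00-15:15.
Keanu ∩ Farrukh: 08:00-09:55, 13:00-15:15.
The last common window of at least 45 minutes is 13:00-15:15; a 45-minute meeting can start as late as 14:30 and still end by 15:15.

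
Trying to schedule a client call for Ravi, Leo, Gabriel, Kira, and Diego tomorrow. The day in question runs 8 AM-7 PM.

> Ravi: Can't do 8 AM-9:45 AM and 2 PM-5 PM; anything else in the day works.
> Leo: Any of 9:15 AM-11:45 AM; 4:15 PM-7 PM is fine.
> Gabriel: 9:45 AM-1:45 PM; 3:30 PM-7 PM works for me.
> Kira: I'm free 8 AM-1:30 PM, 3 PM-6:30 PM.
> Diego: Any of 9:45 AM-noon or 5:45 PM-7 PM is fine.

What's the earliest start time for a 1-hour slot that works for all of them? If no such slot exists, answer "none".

Ravi free: 09:45-14:00, 17:00-19:00 (invert busy blocks within the working day).
Leo free: 09:15-11:45, 16:15-19:00.
Gabriel free: 09:45-13:45, 15:30-19:00.
Kira free: 08:00-13:30, 15:00-18:30.
Diego free: 09:45-12:00, 17:45-19:00.
Ravi ∩ Leo: 09:45-11:45, 17:00-19:00.
Ravi ∩ Leo ∩ Gabriel: 09:45-11:45, 17:00-19:00.
Ravi ∩ Leo ∩ Gabriel ∩ Kira: 09:45-11:45, 17:00-18:30.
Ravi ∩ Leo ∩ Gabriel ∩ Kira ∩ Diego: 09:45-11:45, 17:45-18:30.
Those are the intersection windows.
The first common window of at least 60 minutes is 09:45-11:45, so the earliest start is 09:45.

09:45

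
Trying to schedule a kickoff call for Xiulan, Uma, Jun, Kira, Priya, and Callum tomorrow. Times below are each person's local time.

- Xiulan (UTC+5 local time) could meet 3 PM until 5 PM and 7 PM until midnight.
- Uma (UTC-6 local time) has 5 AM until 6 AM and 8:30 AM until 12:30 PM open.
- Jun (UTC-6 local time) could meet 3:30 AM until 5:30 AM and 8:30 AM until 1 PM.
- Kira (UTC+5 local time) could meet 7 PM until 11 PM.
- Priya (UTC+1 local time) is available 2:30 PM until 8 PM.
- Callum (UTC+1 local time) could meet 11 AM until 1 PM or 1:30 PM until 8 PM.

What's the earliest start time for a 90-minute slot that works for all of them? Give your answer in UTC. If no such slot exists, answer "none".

14:30

Xiulan in UTC: 10:00-12:00, 14:00-19:00 (subtract 5h to convert from UTC+5).
Uma in UTC: 11:00-12:00, 14:30-18:30 (add 6h to convert from UTC-6).
Jun in UTC: 09:30-11:30, 14:30-19:00 (add 6h to convert from UTC-6).
Kira in UTC: 14:00-18:00 (subtract 5h to convert from UTC+5).
Priya in UTC: 13:30-19:00 (subtract 1h to convert from UTC+1).
Callum in UTC: 10:00-12:00, 12:30-19:00 (subtract 1h to convert from UTC+1).
Xiulan ∩ Uma: 11:00-12:00, 14:30-18:30.
Xiulan ∩ Uma ∩ Jun: 11:00-11:30, 14:30-18:30.
Xiulan ∩ Uma ∩ Jun ∩ Kira: 14:30-18:00.
Xiulan ∩ Uma ∩ Jun ∩ Kira ∩ Priya: 14:30-18:00.
Xiulan ∩ Uma ∩ Jun ∩ Kira ∩ Priya ∩ Callum: 14:30-18:00.
Those are the intersection windows.
The first common window of at least 90 minutes is 14:30-18:00, so the earliest start is 14:30.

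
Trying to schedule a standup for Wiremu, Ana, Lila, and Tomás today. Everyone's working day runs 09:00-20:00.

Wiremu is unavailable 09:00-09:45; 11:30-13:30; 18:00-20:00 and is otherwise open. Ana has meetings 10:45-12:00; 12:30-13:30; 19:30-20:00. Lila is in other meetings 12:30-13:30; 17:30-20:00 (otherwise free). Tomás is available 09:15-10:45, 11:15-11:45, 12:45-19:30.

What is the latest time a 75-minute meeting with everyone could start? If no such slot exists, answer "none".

Wiremu free: 09:45-11:30, 13:30-18:00 (invert busy blocks within the working day).
Ana free: 09:00-10:45, 12:00-12:30, 13:30-19:30 (invert busy blocks within the working day).
Lila free: 09:00-12:30, 13:30-17:30 (invert busy blocks within the working day).
Tomás free: 09:15-10:45, 11:15-11:45, 12:45-19:30.
Wiremu ∩ Ana: 09:45-10:45, 13:30-18:00.
Wiremu ∩ Ana ∩ Lila: 09:45-10:45, 13:30-17:30.
Wiremu ∩ Ana ∩ Lila ∩ Tomás: 09:45-10:45, 13:30-17:30.
The last common window of at least 75 minutes is 13:30-17:30; a 75-minute meeting can start as late as 16:15 and still end by 17:30.

16:15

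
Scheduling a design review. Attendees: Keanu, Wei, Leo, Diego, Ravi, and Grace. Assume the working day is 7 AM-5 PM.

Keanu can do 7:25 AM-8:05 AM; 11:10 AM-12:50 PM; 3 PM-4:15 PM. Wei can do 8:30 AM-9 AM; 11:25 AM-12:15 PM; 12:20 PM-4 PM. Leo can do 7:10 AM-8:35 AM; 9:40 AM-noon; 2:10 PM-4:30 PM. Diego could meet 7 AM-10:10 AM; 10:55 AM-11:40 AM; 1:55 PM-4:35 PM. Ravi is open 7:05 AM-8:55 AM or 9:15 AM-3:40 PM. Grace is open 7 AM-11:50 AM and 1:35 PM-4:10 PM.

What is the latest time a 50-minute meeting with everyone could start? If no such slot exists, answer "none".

Keanu ∩ Wei: 11:25-12:15, 12:20-12:50, 15:00-16:00.
Keanu ∩ Wei ∩ Leo: 11:25-12:00, 15:00-16:00.
Keanu ∩ Wei ∩ Leo ∩ Diego: 11:25-11:40, 15:00-16:00.
Keanu ∩ Wei ∩ Leo ∩ Diego ∩ Ravi: 11:25-11:40, 15:00-15:40.
Keanu ∩ Wei ∩ Leo ∩ Diego ∩ Ravi ∩ Grace: 11:25-11:40, 15:00-15:40.
No common window is at least 50 minutes long.

none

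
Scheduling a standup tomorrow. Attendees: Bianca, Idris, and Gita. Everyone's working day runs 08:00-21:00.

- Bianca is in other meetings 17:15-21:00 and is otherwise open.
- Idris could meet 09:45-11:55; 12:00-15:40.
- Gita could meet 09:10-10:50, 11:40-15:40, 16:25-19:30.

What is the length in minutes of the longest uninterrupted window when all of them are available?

220

Bianca free: 08:00-17:15 (invert busy blocks within the working day).
Idris free: 09:45-11:55, 12:00-15:40.
Gita free: 09:10-10:50, 11:40-15:40, 16:25-19:30.
Bianca ∩ Idris: 09:45-11:55, 12:00-15:40.
Bianca ∩ Idris ∩ Gita: 09:45-10:50, 11:40-11:55, 12:00-15:40.
The longest is 12:00-15:40 at 220 minutes.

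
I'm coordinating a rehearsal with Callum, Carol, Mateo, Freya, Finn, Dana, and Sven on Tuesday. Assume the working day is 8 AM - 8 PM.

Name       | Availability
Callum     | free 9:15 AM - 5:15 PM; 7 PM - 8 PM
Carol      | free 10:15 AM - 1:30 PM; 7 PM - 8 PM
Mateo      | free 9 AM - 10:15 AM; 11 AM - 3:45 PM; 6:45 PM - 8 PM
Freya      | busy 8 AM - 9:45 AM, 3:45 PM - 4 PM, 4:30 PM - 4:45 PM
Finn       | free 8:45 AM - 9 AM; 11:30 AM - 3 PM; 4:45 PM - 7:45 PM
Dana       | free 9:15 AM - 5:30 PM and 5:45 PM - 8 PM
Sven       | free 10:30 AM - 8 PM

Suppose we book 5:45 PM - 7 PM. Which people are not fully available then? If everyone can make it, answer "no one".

Callum free: 09:15-17:15, 19:00-20:00.
Carol free: 10:15-13:30, 19:00-20:00.
Mateo free: 09:00-10:15, 11:00-15:45, 18:45-20:00.
Freya free: 09:45-15:45, 16:00-16:30, 16:45-20:00 (invert busy blocks within the working day).
Finn free: 08:45-09:00, 11:30-15:00, 16:45-19:45.
Dana free: 09:15-17:30, 17:45-20:00.
Sven free: 10:30-20:00.
Callum: not fully free for 17:45-19:00. Carol: not fully free for 17:45-19:00. Mateo: not fully free for 17:45-19:00. Freya: free for 17:45-19:00. Finn: free for 17:45-19:00. Dana: free for 17:45-19:00. Sven: free for 17:45-19:00.

Callum, Carol, Mateo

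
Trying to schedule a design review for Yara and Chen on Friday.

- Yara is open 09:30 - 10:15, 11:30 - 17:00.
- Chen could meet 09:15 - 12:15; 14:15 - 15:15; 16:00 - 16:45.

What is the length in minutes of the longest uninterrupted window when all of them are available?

Yara ∩ Chen: 09:30-10:15, 11:30-12:15, 14:15-15:15, 16:00-16:45.
The longest is 14:15-15:15 at 60 minutes.

60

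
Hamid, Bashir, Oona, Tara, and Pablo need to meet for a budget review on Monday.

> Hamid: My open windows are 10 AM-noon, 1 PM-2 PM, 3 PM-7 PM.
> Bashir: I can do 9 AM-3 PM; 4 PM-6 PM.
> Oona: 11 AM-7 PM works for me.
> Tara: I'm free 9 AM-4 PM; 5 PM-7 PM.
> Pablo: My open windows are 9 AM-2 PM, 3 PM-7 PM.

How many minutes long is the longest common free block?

60

Hamid ∩ Bashir: 10:00-12:00, 13:00-14:00, 16:00-18:00.
Hamid ∩ Bashir ∩ Oona: 11:00-12:00, 13:00-14:00, 16:00-18:00.
Hamid ∩ Bashir ∩ Oona ∩ Tara: 11:00-12:00, 13:00-14:00, 17:00-18:00.
Hamid ∩ Bashir ∩ Oona ∩ Tara ∩ Pablo: 11:00-12:00, 13:00-14:00, 17:00-18:00.
The longest is 11:00-12:00 at 60 minutes.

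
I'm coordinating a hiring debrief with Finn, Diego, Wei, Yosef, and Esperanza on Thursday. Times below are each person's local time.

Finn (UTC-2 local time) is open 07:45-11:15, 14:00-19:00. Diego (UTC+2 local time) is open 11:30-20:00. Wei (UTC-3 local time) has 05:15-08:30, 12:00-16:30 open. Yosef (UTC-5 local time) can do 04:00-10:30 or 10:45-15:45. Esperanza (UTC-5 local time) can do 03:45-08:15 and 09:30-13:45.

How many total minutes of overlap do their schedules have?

Finn in UTC: 09:45-13:15, 16:00-21:00 (add 2h to convert from UTC-2).
Diego in UTC: 09:30-18:00 (subtract 2h to convert from UTC+2).
Wei in UTC: 08:15-11:30, 15:00-19:30 (add 3h to convert from UTC-3).
Yosef in UTC: 09:00-15:30, 15:45-20:45 (add 5h to convert from UTC-5).
Esperanza in UTC: 08:45-13:15, 14:30-18:45 (add 5h to convert from UTC-5).
Finn ∩ Diego: 09:45-13:15, 16:00-18:00.
Finn ∩ Diego ∩ Wei: 09:45-11:30, 16:00-18:00.
Finn ∩ Diego ∩ Wei ∩ Yosef: 09:45-11:30, 16:00-18:00.
Finn ∩ Diego ∩ Wei ∩ Yosef ∩ Esperanza: 09:45-11:30, 16:00-18:00.
Summing the common windows: 105 + 120 = 225 minutes.

225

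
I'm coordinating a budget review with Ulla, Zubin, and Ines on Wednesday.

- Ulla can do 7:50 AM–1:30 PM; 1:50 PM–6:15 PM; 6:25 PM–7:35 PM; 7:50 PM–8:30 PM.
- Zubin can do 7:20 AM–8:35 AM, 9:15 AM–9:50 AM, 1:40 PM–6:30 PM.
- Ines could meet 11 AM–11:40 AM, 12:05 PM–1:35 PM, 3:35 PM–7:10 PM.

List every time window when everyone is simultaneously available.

15:35-18:15, 18:25-18:30

Ulla ∩ Zubin: 07:50-08:35, 09:15-09:50, 13:50-18:15, 18:25-18:30.
Ulla ∩ Zubin ∩ Ines: 15:35-18:15, 18:25-18:30.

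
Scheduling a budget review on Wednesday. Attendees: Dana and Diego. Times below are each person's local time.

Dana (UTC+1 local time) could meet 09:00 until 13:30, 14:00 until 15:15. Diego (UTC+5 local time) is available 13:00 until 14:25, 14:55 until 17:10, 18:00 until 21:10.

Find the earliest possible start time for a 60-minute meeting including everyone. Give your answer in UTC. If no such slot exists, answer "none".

08:00

Dana in UTC: 08:00-12:30, 13:00-14:15 (subtract 1h to convert from UTC+1).
Diego in UTC: 08:00-09:25, 09:55-12:10, 13:00-16:10 (subtract 5h to convert from UTC+5).
Dana ∩ Diego: 08:00-09:25, 09:55-12:10, 13:00-14:15.
The first common window of at least 60 minutes is 08:00-09:25, so the earliest start is 08:00.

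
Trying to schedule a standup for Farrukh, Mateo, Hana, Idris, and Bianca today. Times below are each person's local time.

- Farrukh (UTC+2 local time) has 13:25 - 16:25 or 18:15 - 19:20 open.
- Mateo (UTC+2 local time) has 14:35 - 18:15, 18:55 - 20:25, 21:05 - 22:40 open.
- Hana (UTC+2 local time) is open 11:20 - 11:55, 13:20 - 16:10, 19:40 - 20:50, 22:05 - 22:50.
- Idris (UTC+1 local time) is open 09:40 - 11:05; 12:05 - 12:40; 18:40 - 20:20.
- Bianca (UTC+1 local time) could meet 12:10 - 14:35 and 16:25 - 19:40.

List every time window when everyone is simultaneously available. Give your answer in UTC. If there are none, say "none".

none

Farrukh in UTC: 11:25-14:25, 16:15-17:20 (subtract 2h to convert from UTC+2).
Mateo in UTC: 12:35-16:15, 16:55-18:25, 19:05-20:40 (subtract 2h to convert from UTC+2).
Hana in UTC: 09:20-09:55, 11:20-14:10, 17:40-18:50, 20:05-20:50 (subtract 2h to convert from UTC+2).
Idris in UTC: 08:40-10:05, 11:05-11:40, 17:40-19:20 (subtract 1h to convert from UTC+1).
Bianca in UTC: 11:10-13:35, 15:25-18:40 (subtract 1h to convert from UTC+1).
Farrukh ∩ Mateo: 12:35-14:25, 16:55-17:20.
Farrukh ∩ Mateo ∩ Hana: 12:35-14:10.
Farrukh ∩ Mateo ∩ Hana ∩ Idris: ∅.
Farrukh ∩ Mateo ∩ Hana ∩ Idris ∩ Bianca: ∅.
There is no time when everyone is free.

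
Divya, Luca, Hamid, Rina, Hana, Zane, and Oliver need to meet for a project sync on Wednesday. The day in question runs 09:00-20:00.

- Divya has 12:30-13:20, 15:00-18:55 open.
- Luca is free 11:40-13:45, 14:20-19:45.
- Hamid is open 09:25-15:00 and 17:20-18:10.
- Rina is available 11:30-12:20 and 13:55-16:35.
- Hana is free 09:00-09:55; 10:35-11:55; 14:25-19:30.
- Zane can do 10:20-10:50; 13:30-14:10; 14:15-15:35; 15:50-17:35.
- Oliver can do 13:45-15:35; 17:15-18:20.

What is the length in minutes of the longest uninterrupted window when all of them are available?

0

Divya ∩ Luca: 12:30-13:20, 15:00-18:55.
Divya ∩ Luca ∩ Hamid: 12:30-13:20, 17:20-18:10.
Divya ∩ Luca ∩ Hamid ∩ Rina: ∅.
Divya ∩ Luca ∩ Hamid ∩ Rina ∩ Hana: ∅.
Divya ∩ Luca ∩ Hamid ∩ Rina ∩ Hana ∩ Zane: ∅.
Divya ∩ Luca ∩ Hamid ∩ Rina ∩ Hana ∩ Zane ∩ Oliver: ∅.
There is no time when everyone is free.
No common window exists, so the longest block is 0 minutes.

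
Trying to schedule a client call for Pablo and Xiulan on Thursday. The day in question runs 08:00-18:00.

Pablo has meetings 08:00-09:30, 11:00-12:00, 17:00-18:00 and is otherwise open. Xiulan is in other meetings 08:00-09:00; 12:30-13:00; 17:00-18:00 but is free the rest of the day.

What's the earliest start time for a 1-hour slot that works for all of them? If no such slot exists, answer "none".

Pablo free: 09:30-11:00, 12:00-17:00 (invert busy blocks within the working day).
Xiulan free: 09:00-12:30, 13:00-17:00 (invert busy blocks within the working day).
Pablo ∩ Xiulan: 09:30-11:00, 12:00-12:30, 13:00-17:00.
The first common window of at least 60 minutes is 09:30-11:00, so the earliest start is 09:30.

09:30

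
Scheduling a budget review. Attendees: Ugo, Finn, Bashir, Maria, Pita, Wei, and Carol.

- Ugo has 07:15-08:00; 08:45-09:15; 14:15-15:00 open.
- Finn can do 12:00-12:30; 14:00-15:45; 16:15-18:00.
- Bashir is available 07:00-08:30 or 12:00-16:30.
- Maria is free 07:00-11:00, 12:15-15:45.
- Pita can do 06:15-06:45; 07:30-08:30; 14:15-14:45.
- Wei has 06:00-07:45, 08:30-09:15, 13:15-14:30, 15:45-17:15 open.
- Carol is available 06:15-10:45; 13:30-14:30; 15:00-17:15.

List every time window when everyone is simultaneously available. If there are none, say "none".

14:15-14:30

Ugo ∩ Finn: 14:15-15:00.
Ugo ∩ Finn ∩ Bashir: 14:15-15:00.
Ugo ∩ Finn ∩ Bashir ∩ Maria: 14:15-15:00.
Ugo ∩ Finn ∩ Bashir ∩ Maria ∩ Pita: 14:15-14:45.
Ugo ∩ Finn ∩ Bashir ∩ Maria ∩ Pita ∩ Wei: 14:15-14:30.
Ugo ∩ Finn ∩ Bashir ∩ Maria ∩ Pita ∩ Wei ∩ Carol: 14:15-14:30.
Those are the intersection windows.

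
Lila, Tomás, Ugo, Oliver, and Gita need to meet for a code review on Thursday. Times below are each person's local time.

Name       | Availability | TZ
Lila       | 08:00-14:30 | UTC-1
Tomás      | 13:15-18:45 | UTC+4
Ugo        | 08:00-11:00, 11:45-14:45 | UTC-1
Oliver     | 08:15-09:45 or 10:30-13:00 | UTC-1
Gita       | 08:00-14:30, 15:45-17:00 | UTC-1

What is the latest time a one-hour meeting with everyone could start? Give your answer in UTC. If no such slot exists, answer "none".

Lila in UTC: 09:00-15:30 (add 1h to convert from UTC-1).
Tomás in UTC: 09:15-14:45 (subtract 4h to convert from UTC+4).
Ugo in UTC: 09:00-12:00, 12:45-15:45 (add 1h to convert from UTC-1).
Oliver in UTC: 09:15-10:45, 11:30-14:00 (add 1h to convert from UTC-1).
Gita in UTC: 09:00-15:30, 16:45-18:00 (add 1h to convert from UTC-1).
Lila ∩ Tomás: 09:15-14:45.
Lila ∩ Tomás ∩ Ugo: 09:15-12:00, 12:45-14:45.
Lila ∩ Tomás ∩ Ugo ∩ Oliver: 09:15-10:45, 11:30-12:00, 12:45-14:00.
Lila ∩ Tomás ∩ Ugo ∩ Oliver ∩ Gita: 09:15-10:45, 11:30-12:00, 12:45-14:00.
Those are the intersection windows.
The last common window of at least 60 minutes is 12:45-14:00; a 60-minute meeting can start as late as 13:00 and still end by 14:00.

13:00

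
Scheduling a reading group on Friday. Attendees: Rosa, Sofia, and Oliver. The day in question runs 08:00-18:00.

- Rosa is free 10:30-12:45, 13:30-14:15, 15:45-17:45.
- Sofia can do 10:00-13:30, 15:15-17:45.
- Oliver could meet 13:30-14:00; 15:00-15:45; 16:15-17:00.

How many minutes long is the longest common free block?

45

Rosa ∩ Sofia: 10:30-12:45, 15:45-17:45.
Rosa ∩ Sofia ∩ Oliver: 16:15-17:00.
The longest is 16:15-17:00 at 45 minutes.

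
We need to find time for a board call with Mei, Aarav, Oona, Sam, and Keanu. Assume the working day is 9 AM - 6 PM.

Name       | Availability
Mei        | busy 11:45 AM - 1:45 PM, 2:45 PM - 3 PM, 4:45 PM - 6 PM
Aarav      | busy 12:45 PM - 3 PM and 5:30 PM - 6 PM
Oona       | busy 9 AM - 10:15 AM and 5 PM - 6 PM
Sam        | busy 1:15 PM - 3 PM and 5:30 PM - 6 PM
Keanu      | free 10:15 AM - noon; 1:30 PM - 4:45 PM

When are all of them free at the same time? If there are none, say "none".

Mei free: 09:00-11:45, 13:45-14:45, 15:00-16:45 (invert busy blocks within the working day).
Aarav free: 09:00-12:45, 15:00-17:30 (invert busy blocks within the working day).
Oona free: 10:15-17:00 (invert busy blocks within the working day).
Sam free: 09:00-13:15, 15:00-17:30 (invert busy blocks within the working day).
Keanu free: 10:15-12:00, 13:30-16:45.
Mei ∩ Aarav: 09:00-11:45, 15:00-16:45.
Mei ∩ Aarav ∩ Oona: 10:15-11:45, 15:00-16:45.
Mei ∩ Aarav ∩ Oona ∩ Sam: 10:15-11:45, 15:00-16:45.
Mei ∩ Aarav ∩ Oona ∩ Sam ∩ Keanu: 10:15-11:45, 15:00-16:45.

10:15-11:45, 15:00-16:45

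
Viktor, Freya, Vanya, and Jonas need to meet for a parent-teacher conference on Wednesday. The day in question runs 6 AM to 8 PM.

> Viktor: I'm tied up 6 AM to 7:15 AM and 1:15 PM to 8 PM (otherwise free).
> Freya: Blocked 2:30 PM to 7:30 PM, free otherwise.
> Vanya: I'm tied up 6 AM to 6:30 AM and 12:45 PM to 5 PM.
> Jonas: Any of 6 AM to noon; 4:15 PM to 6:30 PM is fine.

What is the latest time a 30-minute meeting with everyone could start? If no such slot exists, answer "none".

Viktor free: 07:15-13:15 (invert busy blocks within the working day).
Freya free: 06:00-14:30, 19:30-20:00 (invert busy blocks within the working day).
Vanya free: 06:30-12:45, 17:00-20:00 (invert busy blocks within the working day).
Jonas free: 06:00-12:00, 16:15-18:30.
Viktor ∩ Freya: 07:15-13:15.
Viktor ∩ Freya ∩ Vanya: 07:15-12:45.
Viktor ∩ Freya ∩ Vanya ∩ Jonas: 07:15-12:00.
So the common availability across everyone is 07:15-12:00.
The last common window of at least 30 minutes is 07:15-12:00; a 30-minute meeting can start as late as 11:30 and still end by 12:00.

11:30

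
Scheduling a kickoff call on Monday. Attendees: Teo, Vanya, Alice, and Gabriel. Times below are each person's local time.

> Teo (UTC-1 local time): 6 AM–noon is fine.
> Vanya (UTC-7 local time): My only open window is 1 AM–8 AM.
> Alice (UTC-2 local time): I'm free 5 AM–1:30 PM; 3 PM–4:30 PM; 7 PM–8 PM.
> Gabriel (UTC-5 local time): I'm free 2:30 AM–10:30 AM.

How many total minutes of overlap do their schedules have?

300

Teo in UTC: 07:00-13:00 (add 1h to convert from UTC-1).
Vanya in UTC: 08:00-15:00 (add 7h to convert from UTC-7).
Alice in UTC: 07:00-15:30, 17:00-18:30, 21:00-22:00 (add 2h to convert from UTC-2).
Gabriel in UTC: 07:30-15:30 (add 5h to convert from UTC-5).
Teo ∩ Vanya: 08:00-13:00.
Teo ∩ Vanya ∩ Alice: 08:00-13:00.
Teo ∩ Vanya ∩ Alice ∩ Gabriel: 08:00-13:00.
That's a single block of 300 minutes.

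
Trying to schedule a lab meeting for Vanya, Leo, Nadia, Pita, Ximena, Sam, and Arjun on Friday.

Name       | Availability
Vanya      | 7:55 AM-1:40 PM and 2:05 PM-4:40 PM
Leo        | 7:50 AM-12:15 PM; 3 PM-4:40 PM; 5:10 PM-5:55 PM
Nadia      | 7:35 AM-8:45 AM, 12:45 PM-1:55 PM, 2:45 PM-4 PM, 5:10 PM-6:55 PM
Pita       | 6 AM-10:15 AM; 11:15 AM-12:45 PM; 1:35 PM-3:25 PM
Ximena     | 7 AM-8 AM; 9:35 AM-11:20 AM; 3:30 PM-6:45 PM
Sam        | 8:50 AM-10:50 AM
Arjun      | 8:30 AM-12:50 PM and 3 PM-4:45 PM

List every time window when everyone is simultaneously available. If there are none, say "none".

Vanya ∩ Leo: 07:55-12:15, 15:00-16:40.
Vanya ∩ Leo ∩ Nadia: 07:55-08:45, 15:00-16:00.
Vanya ∩ Leo ∩ Nadia ∩ Pita: 07:55-08:45, 15:00-15:25.
Vanya ∩ Leo ∩ Nadia ∩ Pita ∩ Ximena: 07:55-08:00.
Vanya ∩ Leo ∩ Nadia ∩ Pita ∩ Ximena ∩ Sam: ∅.
Vanya ∩ Leo ∩ Nadia ∩ Pita ∩ Ximena ∩ Sam ∩ Arjun: ∅.
There is no time when everyone is free.

none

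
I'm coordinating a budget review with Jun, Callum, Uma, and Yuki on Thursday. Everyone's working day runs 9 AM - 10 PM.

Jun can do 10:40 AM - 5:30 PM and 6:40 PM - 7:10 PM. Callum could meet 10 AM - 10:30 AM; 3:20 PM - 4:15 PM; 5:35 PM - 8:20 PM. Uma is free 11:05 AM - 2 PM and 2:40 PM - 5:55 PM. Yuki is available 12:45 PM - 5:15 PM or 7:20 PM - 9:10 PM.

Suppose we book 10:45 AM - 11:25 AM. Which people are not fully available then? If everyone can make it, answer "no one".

Jun: free for 10:45-11:25. Callum: not fully free for 10:45-11:25. Uma: not fully free for 10:45-11:25. Yuki: not fully free for 10:45-11:25.

Callum, Uma, Yuki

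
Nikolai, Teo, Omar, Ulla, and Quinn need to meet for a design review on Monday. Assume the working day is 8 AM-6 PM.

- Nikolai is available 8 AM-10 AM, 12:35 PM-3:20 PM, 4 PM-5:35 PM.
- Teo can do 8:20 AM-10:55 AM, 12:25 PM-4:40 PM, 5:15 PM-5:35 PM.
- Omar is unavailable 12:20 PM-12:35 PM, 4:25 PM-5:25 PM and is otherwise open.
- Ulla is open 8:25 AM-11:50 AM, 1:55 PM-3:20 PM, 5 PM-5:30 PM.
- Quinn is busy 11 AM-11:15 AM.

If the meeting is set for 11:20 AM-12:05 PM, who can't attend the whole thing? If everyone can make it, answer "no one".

Nikolai free: 08:00-10:00, 12:35-15:20, 16:00-17:35.
Teo free: 08:20-10:55, 12:25-16:40, 17:15-17:35.
Omar free: 08:00-12:20, 12:35-16:25, 17:25-18:00 (invert busy blocks within the working day).
Ulla free: 08:25-11:50, 13:55-15:20, 17:00-17:30.
Quinn free: 08:00-11:00, 11:15-18:00 (invert busy blocks within the working day).
Nikolai: not fully free for 11:20-12:05. Teo: not fully free for 11:20-12:05. Omar: free for 11:20-12:05. Ulla: not fully free for 11:20-12:05. Quinn: free for 11:20-12:05.

Nikolai, Teo, Ulla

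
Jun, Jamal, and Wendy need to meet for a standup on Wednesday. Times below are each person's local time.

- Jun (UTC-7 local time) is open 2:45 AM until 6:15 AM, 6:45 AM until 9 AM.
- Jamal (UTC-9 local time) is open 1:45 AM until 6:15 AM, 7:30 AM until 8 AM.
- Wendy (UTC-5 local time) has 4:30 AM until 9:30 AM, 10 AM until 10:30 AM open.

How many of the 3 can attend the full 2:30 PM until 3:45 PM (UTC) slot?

Jun in UTC: 09:45-13:15, 13:45-16:00 (add 7h to convert from UTC-7).
Jamal in UTC: 10:45-15:15, 16:30-17:00 (add 9h to convert from UTC-9).
Wendy in UTC: 09:30-14:30, 15:00-15:30 (add 5h to convert from UTC-5).
Jun can make the full 14:30-15:45 slot — that's 1.

1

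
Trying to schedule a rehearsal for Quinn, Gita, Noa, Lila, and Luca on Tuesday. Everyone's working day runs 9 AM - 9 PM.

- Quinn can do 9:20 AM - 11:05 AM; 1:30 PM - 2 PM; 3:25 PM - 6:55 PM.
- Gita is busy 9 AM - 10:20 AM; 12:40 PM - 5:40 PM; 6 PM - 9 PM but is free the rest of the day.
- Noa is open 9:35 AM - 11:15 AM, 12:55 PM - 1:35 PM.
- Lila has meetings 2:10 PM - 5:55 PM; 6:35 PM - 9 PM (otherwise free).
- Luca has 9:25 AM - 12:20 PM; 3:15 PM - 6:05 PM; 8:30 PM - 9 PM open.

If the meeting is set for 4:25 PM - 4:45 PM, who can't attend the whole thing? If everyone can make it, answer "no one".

Gita, Lila, Noa

Quinn free: 09:20-11:05, 13:30-14:00, 15:25-18:55.
Gita free: 10:20-12:40, 17:40-18:00 (invert busy blocks within the working day).
Noa free: 09:35-11:15, 12:55-13:35.
Lila free: 09:00-14:10, 17:55-18:35 (invert busy blocks within the working day).
Luca free: 09:25-12:20, 15:15-18:05, 20:30-21:00.
Quinn: free for 16:25-16:45. Gita: not fully free for 16:25-16:45. Noa: not fully free for 16:25-16:45. Lila: not fully free for 16:25-16:45. Luca: free for 16:25-16:45.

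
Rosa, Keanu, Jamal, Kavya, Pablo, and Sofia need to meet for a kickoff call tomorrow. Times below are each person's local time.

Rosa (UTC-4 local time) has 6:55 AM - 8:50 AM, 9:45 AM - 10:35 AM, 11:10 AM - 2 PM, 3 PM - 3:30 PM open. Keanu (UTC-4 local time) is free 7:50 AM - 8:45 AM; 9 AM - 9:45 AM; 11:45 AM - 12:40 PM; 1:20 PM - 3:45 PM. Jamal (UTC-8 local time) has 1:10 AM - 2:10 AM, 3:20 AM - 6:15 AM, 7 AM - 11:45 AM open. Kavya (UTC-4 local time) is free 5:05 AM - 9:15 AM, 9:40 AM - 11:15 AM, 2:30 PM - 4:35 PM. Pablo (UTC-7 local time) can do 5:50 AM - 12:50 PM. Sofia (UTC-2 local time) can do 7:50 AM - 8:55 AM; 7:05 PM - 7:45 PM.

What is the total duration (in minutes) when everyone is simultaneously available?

0

Rosa in UTC: 10:55-12:50, 13:45-14:35, 15:10-18:00, 19:00-19:30 (add 4h to convert from UTC-4).
Keanu in UTC: 11:50-12:45, 13:00-13:45, 15:45-16:40, 17:20-19:45 (add 4h to convert from UTC-4).
Jamal in UTC: 09:10-10:10, 11:20-14:15, 15:00-19:45 (add 8h to convert from UTC-8).
Kavya in UTC: 09:05-13:15, 13:40-15:15, 18:30-20:35 (add 4h to convert from UTC-4).
Pablo in UTC: 12:50-19:50 (add 7h to convert from UTC-7).
Sofia in UTC: 09:50-10:55, 21:05-21:45 (add 2h to convert from UTC-2).
Rosa ∩ Keanu: 11:50-12:45, 15:45-16:40, 17:20-18:00, 19:00-19:30.
Rosa ∩ Keanu ∩ Jamal: 11:50-12:45, 15:45-16:40, 17:20-18:00, 19:00-19:30.
Rosa ∩ Keanu ∩ Jamal ∩ Kavya: 11:50-12:45, 19:00-19:30.
Rosa ∩ Keanu ∩ Jamal ∩ Kavya ∩ Pablo: 19:00-19:30.
Rosa ∩ Keanu ∩ Jamal ∩ Kavya ∩ Pablo ∩ Sofia: ∅.
There is no time when everyone is free.
There is no common window, so the total is 0 minutes.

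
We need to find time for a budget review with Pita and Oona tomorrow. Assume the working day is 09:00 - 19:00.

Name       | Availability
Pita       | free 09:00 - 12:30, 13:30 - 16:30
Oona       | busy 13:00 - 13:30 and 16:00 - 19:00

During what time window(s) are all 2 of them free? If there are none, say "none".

Pita free: 09:00-12:30, 13:30-16:30.
Oona free: 09:00-13:00, 13:30-16:00 (invert busy blocks within the working day).
Pita ∩ Oona: 09:00-12:30, 13:30-16:00.
Those are the intersection windows.

09:00-12:30, 13:30-16:00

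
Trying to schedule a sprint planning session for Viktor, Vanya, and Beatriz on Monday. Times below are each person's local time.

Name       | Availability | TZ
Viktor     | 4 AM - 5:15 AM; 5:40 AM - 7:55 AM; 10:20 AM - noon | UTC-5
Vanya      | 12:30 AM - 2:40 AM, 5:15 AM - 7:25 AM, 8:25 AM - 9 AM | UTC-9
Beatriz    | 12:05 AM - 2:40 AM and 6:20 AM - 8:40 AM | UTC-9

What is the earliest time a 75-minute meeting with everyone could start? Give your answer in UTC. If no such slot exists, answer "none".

none

Viktor in UTC: 09:00-10:15, 10:40-12:55, 15:20-17:00 (add 5h to convert from UTC-5).
Vanya in UTC: 09:30-11:40, 14:15-16:25, 17:25-18:00 (add 9h to convert from UTC-9).
Beatriz in UTC: 09:05-11:40, 15:20-17:40 (add 9h to convert from UTC-9).
Viktor ∩ Vanya: 09:30-10:15, 10:40-11:40, 15:20-16:25.
Viktor ∩ Vanya ∩ Beatriz: 09:30-10:15, 10:40-11:40, 15:20-16:25.
No common window is at least 75 minutes long.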